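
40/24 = 5/3  =  1.67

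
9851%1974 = 1955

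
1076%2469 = 1076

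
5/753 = 5/753 = 0.01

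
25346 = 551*46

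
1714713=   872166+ 842547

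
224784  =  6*37464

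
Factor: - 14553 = -3^3*7^2 * 11^1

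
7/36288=1/5184 = 0.00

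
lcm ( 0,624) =0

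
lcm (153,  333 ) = 5661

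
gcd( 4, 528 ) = 4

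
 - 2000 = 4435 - 6435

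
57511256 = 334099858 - 276588602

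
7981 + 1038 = 9019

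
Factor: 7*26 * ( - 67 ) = - 2^1*7^1*13^1*67^1 = - 12194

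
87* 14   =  1218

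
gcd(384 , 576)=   192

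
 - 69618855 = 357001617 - 426620472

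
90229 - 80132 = 10097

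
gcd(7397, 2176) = 1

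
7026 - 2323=4703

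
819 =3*273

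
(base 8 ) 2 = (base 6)2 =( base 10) 2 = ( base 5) 2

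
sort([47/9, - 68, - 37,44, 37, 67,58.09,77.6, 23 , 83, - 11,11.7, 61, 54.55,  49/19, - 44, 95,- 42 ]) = [ - 68, - 44, - 42, - 37, -11, 49/19,47/9,11.7, 23 , 37, 44 , 54.55,58.09,61, 67, 77.6, 83, 95]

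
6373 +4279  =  10652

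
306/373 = 306/373 = 0.82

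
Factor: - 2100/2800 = -3/4 = - 2^( - 2)*3^1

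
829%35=24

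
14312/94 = 152 + 12/47 = 152.26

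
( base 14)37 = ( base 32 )1H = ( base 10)49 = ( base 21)27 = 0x31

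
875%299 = 277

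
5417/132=5417/132 = 41.04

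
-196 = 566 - 762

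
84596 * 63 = 5329548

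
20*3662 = 73240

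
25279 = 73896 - 48617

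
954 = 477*2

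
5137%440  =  297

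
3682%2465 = 1217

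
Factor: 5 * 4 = 20=2^2*5^1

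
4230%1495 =1240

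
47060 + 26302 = 73362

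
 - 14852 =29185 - 44037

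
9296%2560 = 1616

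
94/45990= 47/22995  =  0.00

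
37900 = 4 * 9475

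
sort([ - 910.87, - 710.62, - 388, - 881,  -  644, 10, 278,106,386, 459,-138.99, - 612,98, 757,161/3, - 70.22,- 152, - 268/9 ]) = [ - 910.87, - 881, - 710.62,  -  644 , - 612, - 388,- 152, - 138.99, - 70.22, - 268/9,10,161/3, 98 , 106,278, 386,459,757]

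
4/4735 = 4/4735 =0.00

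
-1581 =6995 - 8576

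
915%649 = 266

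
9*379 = 3411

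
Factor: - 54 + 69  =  3^1*5^1 = 15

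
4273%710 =13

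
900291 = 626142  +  274149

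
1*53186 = 53186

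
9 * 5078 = 45702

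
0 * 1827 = 0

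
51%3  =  0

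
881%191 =117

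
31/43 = 31/43  =  0.72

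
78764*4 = 315056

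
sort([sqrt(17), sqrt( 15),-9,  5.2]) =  [-9, sqrt( 15 ), sqrt( 17), 5.2]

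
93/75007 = 93/75007  =  0.00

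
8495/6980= 1 + 303/1396=1.22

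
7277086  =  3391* 2146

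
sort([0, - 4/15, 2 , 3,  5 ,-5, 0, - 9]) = [  -  9,-5, - 4/15,0,  0,  2,3, 5]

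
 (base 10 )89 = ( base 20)49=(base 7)155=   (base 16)59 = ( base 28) 35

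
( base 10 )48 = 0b110000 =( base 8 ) 60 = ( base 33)1F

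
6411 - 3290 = 3121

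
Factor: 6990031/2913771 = 3^( - 1 )*7^(  -  1) *89^( - 1)*709^1*1559^( - 1 )  *  9859^1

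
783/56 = 13+55/56 = 13.98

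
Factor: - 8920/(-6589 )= 2^3 * 5^1*11^(-1 )*223^1*599^( - 1 ) 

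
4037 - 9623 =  - 5586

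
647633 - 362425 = 285208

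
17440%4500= 3940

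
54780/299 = 54780/299 = 183.21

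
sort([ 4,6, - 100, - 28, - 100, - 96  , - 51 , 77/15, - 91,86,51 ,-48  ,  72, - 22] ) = [ - 100, - 100, - 96, - 91,-51, - 48, - 28, - 22,4,77/15,6, 51,72,86 ] 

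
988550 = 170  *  5815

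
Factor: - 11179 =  - 7^1*1597^1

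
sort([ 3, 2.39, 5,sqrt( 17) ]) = [2.39 , 3, sqrt( 17),5]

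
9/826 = 9/826 = 0.01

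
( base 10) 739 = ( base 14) 3AB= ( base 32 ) n3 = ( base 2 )1011100011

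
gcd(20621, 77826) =17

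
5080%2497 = 86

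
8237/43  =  191 + 24/43 = 191.56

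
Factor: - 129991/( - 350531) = 19^( - 2) * 61^1 *971^ ( - 1 )*2131^1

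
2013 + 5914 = 7927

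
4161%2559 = 1602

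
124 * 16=1984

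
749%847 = 749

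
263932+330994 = 594926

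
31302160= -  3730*( - 8392) 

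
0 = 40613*0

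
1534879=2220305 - 685426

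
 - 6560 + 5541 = -1019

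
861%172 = 1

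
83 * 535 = 44405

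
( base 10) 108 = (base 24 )4c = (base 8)154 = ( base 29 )3l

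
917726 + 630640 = 1548366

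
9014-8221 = 793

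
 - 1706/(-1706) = 1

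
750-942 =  - 192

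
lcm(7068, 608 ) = 56544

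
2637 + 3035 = 5672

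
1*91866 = 91866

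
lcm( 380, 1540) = 29260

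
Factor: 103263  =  3^1*34421^1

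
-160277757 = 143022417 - 303300174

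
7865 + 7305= 15170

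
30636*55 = 1684980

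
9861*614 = 6054654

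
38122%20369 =17753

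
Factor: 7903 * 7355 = 58126565  =  5^1 * 7^1*1129^1 * 1471^1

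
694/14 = 49 + 4/7= 49.57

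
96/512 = 3/16 = 0.19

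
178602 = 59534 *3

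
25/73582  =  25/73582 = 0.00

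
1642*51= 83742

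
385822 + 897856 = 1283678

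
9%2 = 1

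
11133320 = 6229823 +4903497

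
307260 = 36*8535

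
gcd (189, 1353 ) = 3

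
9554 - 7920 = 1634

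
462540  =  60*7709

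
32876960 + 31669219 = 64546179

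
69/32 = 2 + 5/32 = 2.16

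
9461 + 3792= 13253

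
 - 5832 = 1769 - 7601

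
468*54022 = 25282296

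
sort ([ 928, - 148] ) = [ - 148,928 ] 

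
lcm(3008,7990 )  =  255680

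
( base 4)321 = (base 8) 71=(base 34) 1n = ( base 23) 2b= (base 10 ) 57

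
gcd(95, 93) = 1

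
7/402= 7/402  =  0.02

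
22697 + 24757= 47454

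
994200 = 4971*200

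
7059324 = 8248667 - 1189343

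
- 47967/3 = -15989= -15989.00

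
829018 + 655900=1484918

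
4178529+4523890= 8702419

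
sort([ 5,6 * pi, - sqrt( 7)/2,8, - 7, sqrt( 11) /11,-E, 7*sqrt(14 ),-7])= [-7, - 7 ,-E,-sqrt( 7 )/2, sqrt(11)/11,5, 8,6 * pi,7*sqrt( 14) ] 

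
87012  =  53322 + 33690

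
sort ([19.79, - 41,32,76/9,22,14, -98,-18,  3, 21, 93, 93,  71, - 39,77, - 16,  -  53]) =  [ - 98,-53, - 41 , - 39,  -  18, -16,3,76/9, 14 , 19.79,21,  22, 32,  71,  77,93 , 93 ] 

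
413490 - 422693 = - 9203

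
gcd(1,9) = 1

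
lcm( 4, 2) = 4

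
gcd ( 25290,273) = 3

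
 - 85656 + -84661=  - 170317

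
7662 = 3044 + 4618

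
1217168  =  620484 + 596684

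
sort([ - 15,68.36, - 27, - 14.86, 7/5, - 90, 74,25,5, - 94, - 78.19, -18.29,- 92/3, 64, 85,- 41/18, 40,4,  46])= [ - 94,- 90, - 78.19, - 92/3, - 27, - 18.29,-15,-14.86, - 41/18, 7/5, 4, 5, 25, 40,46, 64, 68.36, 74, 85 ]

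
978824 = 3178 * 308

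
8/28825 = 8/28825 = 0.00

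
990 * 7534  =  7458660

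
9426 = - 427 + 9853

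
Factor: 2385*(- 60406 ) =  - 144068310=- 2^1*3^2*5^1*53^1*30203^1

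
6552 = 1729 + 4823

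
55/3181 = 55/3181 = 0.02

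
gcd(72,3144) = 24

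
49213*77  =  3789401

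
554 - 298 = 256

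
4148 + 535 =4683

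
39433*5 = 197165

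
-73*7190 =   -  524870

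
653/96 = 6 + 77/96= 6.80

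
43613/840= 51+773/840 = 51.92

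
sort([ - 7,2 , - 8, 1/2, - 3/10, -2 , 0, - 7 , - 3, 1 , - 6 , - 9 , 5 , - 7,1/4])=[ -9, - 8 ,-7, - 7, - 7 , - 6, - 3,-2, - 3/10, 0, 1/4 , 1/2,1,2, 5] 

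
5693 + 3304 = 8997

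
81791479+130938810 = 212730289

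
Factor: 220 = 2^2* 5^1 * 11^1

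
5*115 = 575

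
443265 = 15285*29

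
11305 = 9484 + 1821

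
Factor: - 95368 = - 2^3*7^1*13^1*131^1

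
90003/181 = 497 + 46/181 =497.25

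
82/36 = 41/18 = 2.28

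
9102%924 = 786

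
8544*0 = 0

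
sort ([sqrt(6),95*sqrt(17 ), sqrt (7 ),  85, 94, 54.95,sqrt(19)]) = [ sqrt( 6), sqrt(7),sqrt(19) , 54.95 , 85, 94,95  *  sqrt( 17 )]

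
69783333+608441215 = 678224548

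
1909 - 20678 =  - 18769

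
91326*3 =273978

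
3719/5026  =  3719/5026 = 0.74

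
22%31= 22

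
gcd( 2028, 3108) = 12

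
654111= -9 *( - 72679 ) 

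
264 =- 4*(-66) 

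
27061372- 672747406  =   - 645686034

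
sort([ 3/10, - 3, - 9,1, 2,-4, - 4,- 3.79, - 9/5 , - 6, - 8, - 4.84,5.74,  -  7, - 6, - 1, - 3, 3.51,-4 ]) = [ - 9, - 8,-7, - 6,-6, - 4.84,-4, - 4, - 4, - 3.79,- 3, - 3, - 9/5, - 1, 3/10, 1, 2,3.51, 5.74 ] 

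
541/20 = 27 + 1/20 = 27.05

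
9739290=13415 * 726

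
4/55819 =4/55819 =0.00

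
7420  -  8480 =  - 1060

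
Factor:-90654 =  - 2^1 * 3^1*29^1*521^1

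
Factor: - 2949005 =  - 5^1*67^1*8803^1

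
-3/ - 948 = 1/316 = 0.00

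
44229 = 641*69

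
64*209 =13376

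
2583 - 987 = 1596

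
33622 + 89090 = 122712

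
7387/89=83  =  83.00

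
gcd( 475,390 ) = 5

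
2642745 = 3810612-1167867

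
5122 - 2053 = 3069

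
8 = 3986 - 3978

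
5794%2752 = 290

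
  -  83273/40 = -2082 + 7/40 = -2081.82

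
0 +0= 0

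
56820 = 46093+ 10727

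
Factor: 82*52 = 2^3*13^1*41^1 = 4264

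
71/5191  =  71/5191 = 0.01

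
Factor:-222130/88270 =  - 7^ ( - 1)*13^( -1)* 229^1 = - 229/91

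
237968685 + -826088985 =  - 588120300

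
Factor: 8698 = 2^1 * 4349^1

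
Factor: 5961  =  3^1*1987^1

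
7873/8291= 7873/8291 = 0.95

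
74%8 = 2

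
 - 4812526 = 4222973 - 9035499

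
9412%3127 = 31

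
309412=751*412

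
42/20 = 2 + 1/10  =  2.10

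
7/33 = 7/33 = 0.21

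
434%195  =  44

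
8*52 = 416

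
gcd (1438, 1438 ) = 1438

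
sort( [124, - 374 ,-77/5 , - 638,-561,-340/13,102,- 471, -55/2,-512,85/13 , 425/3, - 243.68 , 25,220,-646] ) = [- 646,-638, -561, - 512,- 471, - 374,-243.68, - 55/2, - 340/13,-77/5, 85/13,25,102,124, 425/3, 220 ]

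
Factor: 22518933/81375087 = 7506311/27125029 =19^1*53^( - 1)*395069^1*511793^( - 1) 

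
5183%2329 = 525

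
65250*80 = 5220000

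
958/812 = 1 + 73/406 = 1.18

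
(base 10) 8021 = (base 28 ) A6D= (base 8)17525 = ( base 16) 1f55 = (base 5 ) 224041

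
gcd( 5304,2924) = 68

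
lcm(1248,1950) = 31200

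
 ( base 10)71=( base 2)1000111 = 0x47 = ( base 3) 2122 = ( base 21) 38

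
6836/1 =6836 = 6836.00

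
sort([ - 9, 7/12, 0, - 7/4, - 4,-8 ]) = [ - 9, - 8,- 4, - 7/4,0,7/12] 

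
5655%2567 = 521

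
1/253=1/253= 0.00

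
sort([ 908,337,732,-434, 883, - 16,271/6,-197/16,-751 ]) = [  -  751,  -  434,  -  16,-197/16,271/6,337, 732, 883,908]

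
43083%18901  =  5281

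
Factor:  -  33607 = -7^1*4801^1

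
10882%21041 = 10882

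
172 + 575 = 747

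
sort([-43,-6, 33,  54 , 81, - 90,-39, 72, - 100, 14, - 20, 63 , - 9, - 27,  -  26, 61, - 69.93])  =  [ - 100, - 90, - 69.93,- 43, - 39, - 27, - 26, - 20, - 9, - 6,14 , 33, 54, 61,63,  72, 81]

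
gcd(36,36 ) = 36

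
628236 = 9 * 69804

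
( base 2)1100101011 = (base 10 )811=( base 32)pb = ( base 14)41d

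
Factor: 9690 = 2^1 * 3^1*5^1*17^1*19^1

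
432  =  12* 36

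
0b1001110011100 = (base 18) f8g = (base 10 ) 5020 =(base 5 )130040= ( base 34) 4BM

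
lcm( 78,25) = 1950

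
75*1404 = 105300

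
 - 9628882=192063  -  9820945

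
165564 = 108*1533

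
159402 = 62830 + 96572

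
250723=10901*23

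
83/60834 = 83/60834 = 0.00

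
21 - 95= - 74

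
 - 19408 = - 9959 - 9449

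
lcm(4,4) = 4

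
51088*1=51088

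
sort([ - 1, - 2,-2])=[ - 2, - 2, - 1]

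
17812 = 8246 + 9566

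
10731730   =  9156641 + 1575089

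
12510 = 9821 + 2689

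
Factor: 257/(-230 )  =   - 2^(  -  1 ) *5^( - 1 )*23^( - 1)*257^1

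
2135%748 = 639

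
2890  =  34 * 85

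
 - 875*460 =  - 402500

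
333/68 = 333/68 = 4.90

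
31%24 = 7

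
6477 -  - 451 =6928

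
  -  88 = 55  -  143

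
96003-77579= 18424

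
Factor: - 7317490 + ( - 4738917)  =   - 12056407 = - 11^1* 503^1*2179^1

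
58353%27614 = 3125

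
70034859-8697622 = 61337237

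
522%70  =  32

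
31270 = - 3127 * ( - 10)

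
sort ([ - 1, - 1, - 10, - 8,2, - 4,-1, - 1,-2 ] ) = [ - 10, - 8, - 4, - 2, - 1, - 1, - 1,- 1, 2]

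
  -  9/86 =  - 9/86  =  -0.10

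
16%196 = 16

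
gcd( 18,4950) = 18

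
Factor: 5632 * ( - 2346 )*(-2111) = 27891950592 = 2^10*3^1*11^1*17^1 * 23^1*2111^1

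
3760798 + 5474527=9235325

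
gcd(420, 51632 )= 28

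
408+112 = 520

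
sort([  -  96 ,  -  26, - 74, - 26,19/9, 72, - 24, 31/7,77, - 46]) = [ - 96, -74, - 46, - 26, - 26, - 24, 19/9, 31/7, 72,77]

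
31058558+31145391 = 62203949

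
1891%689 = 513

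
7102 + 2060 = 9162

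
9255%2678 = 1221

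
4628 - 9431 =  - 4803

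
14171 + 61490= 75661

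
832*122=101504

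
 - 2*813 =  - 1626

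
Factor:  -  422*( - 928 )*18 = 2^7 * 3^2*29^1*211^1 =7049088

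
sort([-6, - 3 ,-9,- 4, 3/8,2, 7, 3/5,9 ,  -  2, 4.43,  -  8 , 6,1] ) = [ - 9, - 8, - 6,  -  4 , - 3,-2,3/8, 3/5, 1, 2, 4.43,6, 7,  9 ]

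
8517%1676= 137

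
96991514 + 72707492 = 169699006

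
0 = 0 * 38849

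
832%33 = 7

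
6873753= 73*94161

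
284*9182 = 2607688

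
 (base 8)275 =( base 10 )189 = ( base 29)6f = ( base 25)7E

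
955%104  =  19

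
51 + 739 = 790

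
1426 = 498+928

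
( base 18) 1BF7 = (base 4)2113021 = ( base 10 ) 9673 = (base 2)10010111001001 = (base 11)72A4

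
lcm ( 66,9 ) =198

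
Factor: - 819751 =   -  53^1 * 15467^1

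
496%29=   3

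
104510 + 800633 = 905143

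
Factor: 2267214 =2^1*3^1*179^1*2111^1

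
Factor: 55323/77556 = 2^( -2 )*3^3*23^( -1) * 281^( - 1 )*683^1 = 18441/25852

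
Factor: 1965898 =2^1*11^1*193^1*463^1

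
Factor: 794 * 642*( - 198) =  - 2^3*3^3*11^1*  107^1*397^1 = -  100930104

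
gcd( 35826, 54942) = 6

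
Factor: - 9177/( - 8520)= 3059/2840 = 2^( - 3)*5^( - 1)*7^1*19^1*23^1*71^( - 1)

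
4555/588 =4555/588 = 7.75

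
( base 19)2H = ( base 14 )3D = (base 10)55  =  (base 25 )25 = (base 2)110111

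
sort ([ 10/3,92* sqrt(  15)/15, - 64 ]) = [ - 64, 10/3,  92*sqrt ( 15) /15]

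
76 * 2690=204440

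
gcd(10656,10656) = 10656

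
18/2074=9/1037 = 0.01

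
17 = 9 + 8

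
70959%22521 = 3396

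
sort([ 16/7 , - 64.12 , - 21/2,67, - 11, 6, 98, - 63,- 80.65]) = [ - 80.65 , - 64.12, - 63, - 11 , - 21/2, 16/7, 6 , 67, 98 ] 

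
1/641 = 1/641 = 0.00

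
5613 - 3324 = 2289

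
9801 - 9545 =256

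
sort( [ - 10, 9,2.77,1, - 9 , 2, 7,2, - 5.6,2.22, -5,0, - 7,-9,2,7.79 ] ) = [ - 10, - 9, - 9, - 7, - 5.6,-5, 0,1,2, 2,2,2.22,2.77,7, 7.79,9]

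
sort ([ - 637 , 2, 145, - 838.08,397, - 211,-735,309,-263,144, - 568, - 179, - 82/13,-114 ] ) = [-838.08,-735,-637, - 568, - 263, - 211, - 179,-114, - 82/13,2,144,145,309, 397]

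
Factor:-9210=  - 2^1*3^1*5^1 *307^1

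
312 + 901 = 1213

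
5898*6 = 35388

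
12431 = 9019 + 3412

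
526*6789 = 3571014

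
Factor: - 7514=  - 2^1  *  13^1*17^2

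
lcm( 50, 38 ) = 950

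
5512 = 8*689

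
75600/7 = 10800= 10800.00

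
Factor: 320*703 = 2^6 * 5^1* 19^1*37^1  =  224960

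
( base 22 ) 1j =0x29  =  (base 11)38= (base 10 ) 41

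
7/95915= 7/95915 = 0.00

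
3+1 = 4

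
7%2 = 1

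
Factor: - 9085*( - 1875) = 17034375 = 3^1*5^5*23^1*79^1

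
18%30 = 18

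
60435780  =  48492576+11943204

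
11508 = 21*548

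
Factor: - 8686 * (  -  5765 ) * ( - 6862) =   -  2^2* 5^1*43^1*47^1*73^1*101^1*1153^1 = - 343613208980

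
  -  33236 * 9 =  - 299124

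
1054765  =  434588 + 620177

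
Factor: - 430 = - 2^1*5^1*43^1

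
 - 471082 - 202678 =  - 673760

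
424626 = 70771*6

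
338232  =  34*9948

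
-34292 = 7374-41666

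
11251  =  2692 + 8559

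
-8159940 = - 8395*972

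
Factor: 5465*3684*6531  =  2^2*3^2*5^1 * 7^1*307^1*311^1*1093^1 =131489014860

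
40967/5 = 8193  +  2/5 = 8193.40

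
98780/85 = 19756/17 = 1162.12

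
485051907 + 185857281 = 670909188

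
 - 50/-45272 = 25/22636 =0.00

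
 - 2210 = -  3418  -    -  1208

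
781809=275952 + 505857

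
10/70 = 1/7 = 0.14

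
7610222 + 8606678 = 16216900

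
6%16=6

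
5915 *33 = 195195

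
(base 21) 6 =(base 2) 110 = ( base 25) 6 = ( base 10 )6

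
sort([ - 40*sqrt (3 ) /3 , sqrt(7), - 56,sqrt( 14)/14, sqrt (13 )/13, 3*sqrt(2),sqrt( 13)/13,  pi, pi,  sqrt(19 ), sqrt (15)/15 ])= [ - 56 , - 40*sqrt (3 )/3,sqrt( 15 )/15, sqrt( 14)/14, sqrt(13 ) /13,sqrt(13)/13,sqrt( 7),pi , pi , 3 * sqrt(  2 ),  sqrt(19)]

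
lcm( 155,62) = 310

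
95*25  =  2375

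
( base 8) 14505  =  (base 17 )1569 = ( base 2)1100101000101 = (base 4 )1211011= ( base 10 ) 6469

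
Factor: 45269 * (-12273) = - 3^1 * 7^1*29^1 * 223^1* 4091^1=- 555586437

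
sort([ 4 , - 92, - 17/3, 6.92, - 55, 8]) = [ - 92, - 55,-17/3, 4, 6.92,8] 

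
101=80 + 21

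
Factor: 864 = 2^5*3^3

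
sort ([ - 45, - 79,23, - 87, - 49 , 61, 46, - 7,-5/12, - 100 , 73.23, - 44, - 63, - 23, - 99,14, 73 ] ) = [ - 100, - 99, -87, - 79, - 63,-49, - 45, - 44, - 23, - 7, - 5/12,14,23, 46,61,73,73.23 ] 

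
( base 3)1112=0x29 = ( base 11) 38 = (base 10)41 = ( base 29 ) 1C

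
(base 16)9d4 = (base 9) 3405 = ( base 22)548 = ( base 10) 2516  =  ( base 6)15352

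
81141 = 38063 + 43078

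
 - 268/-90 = 134/45 = 2.98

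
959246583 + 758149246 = 1717395829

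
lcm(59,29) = 1711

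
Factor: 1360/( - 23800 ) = - 2/35  =  - 2^1*5^( - 1 ) * 7^(- 1) 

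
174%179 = 174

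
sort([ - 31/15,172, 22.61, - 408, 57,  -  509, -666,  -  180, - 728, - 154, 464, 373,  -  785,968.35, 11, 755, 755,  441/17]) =[ - 785,-728,-666,-509, -408, - 180,  -  154, - 31/15, 11,  22.61, 441/17,57,172, 373, 464, 755, 755, 968.35] 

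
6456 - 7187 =-731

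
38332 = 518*74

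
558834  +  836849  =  1395683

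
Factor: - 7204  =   - 2^2*1801^1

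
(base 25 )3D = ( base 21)44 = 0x58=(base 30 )2S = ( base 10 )88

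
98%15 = 8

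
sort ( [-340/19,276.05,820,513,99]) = [ - 340/19,  99,  276.05,513, 820]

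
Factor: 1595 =5^1 * 11^1 * 29^1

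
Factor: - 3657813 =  - 3^1 * 1219271^1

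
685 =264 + 421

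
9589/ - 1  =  -9589+0/1=- 9589.00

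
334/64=5  +  7/32 = 5.22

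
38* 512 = 19456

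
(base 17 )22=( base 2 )100100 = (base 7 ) 51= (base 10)36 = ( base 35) 11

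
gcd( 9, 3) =3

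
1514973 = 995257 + 519716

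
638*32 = 20416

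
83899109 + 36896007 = 120795116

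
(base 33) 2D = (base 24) 37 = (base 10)79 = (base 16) 4F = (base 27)2P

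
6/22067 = 6/22067=0.00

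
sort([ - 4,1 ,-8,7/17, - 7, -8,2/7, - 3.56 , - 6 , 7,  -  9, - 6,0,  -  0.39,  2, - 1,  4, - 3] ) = [-9, - 8, - 8 ,- 7, - 6, - 6,  -  4, - 3.56,- 3, - 1, - 0.39, 0,2/7,  7/17,  1, 2,4,7]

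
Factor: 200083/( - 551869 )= - 13^1*181^(-1 )*  3049^(-1) * 15391^1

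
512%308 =204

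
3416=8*427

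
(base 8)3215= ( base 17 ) 5db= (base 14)87B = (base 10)1677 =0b11010001101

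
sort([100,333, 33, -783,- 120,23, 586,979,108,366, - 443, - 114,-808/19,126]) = [  -  783, - 443,  -  120,-114, - 808/19,  23,33, 100,108 , 126 , 333,366,586,979]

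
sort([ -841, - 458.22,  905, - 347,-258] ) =[-841, - 458.22, - 347, - 258, 905 ] 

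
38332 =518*74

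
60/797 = 60/797  =  0.08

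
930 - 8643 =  - 7713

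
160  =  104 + 56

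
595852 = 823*724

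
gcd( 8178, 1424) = 2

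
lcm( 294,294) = 294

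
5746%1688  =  682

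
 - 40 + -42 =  - 82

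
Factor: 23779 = 7^1 *43^1*79^1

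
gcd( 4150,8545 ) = 5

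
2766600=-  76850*( - 36 ) 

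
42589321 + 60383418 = 102972739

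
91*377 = 34307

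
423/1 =423 =423.00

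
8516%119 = 67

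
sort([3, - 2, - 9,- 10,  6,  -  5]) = [-10,  -  9, - 5,- 2,  3,6]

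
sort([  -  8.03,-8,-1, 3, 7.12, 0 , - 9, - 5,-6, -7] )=[-9,-8.03,  -  8,-7, - 6, - 5, - 1, 0,3, 7.12]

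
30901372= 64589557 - 33688185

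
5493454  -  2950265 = 2543189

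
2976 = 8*372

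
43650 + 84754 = 128404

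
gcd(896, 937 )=1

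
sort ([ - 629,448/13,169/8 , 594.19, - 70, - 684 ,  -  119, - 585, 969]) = [ - 684,  -  629,  -  585,- 119, - 70,169/8, 448/13, 594.19, 969]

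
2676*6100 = 16323600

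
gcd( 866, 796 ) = 2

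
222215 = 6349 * 35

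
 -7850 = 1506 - 9356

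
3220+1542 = 4762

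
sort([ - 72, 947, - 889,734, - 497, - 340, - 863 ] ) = [ - 889,  -  863, - 497, - 340, - 72,  734,947] 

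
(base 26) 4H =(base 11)100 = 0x79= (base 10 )121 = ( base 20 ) 61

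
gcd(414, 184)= 46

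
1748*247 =431756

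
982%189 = 37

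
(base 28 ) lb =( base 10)599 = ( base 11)4A5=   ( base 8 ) 1127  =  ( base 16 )257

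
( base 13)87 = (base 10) 111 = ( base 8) 157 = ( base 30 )3L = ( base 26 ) 47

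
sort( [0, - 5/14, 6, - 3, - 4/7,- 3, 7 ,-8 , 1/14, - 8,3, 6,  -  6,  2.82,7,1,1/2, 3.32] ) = [ - 8,-8 ,-6, - 3,  -  3, - 4/7,-5/14,0,1/14, 1/2,1,2.82,3, 3.32,6, 6, 7,7]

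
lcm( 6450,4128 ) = 103200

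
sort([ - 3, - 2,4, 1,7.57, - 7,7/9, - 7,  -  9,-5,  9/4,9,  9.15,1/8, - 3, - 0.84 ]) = [ -9 , - 7, - 7,-5, - 3, - 3, - 2, - 0.84, 1/8,7/9,1,9/4,4,7.57, 9,9.15] 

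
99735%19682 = 1325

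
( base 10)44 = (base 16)2C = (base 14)32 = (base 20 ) 24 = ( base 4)230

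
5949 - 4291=1658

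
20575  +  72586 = 93161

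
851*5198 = 4423498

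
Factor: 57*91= 3^1*7^1*13^1*19^1 = 5187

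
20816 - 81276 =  - 60460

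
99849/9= 11094 + 1/3 = 11094.33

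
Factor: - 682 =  - 2^1*11^1*31^1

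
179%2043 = 179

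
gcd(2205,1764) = 441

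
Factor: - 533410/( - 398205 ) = 106682/79641 = 2^1*  3^( - 2) * 41^1*1301^1*8849^( - 1 ) 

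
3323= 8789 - 5466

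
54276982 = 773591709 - 719314727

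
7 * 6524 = 45668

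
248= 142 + 106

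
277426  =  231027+46399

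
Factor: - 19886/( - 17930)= 61/55= 5^( - 1 ) * 11^(- 1 )*61^1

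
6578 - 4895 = 1683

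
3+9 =12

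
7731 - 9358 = -1627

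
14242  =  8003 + 6239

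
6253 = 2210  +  4043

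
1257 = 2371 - 1114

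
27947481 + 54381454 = 82328935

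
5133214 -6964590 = -1831376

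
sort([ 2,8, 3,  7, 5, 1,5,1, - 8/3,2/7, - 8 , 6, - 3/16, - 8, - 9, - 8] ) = [ - 9, - 8,  -  8, - 8, - 8/3, - 3/16,2/7,1, 1,  2,3, 5, 5, 6 , 7, 8 ] 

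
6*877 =5262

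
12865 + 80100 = 92965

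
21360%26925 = 21360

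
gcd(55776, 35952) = 336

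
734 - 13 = 721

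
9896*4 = 39584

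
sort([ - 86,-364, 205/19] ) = [ - 364,-86,205/19 ] 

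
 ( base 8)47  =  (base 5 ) 124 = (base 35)14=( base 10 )39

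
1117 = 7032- 5915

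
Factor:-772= - 2^2*193^1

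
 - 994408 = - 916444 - 77964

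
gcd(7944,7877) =1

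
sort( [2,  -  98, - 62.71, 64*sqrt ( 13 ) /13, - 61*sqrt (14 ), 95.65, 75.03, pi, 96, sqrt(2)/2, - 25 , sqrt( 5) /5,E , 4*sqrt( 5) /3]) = [ -61*sqrt( 14), - 98,- 62.71 , - 25 , sqrt(5) /5,sqrt(2) /2,  2, E, 4 * sqrt( 5 )/3, pi, 64*sqrt( 13) /13, 75.03, 95.65, 96]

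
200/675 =8/27=0.30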